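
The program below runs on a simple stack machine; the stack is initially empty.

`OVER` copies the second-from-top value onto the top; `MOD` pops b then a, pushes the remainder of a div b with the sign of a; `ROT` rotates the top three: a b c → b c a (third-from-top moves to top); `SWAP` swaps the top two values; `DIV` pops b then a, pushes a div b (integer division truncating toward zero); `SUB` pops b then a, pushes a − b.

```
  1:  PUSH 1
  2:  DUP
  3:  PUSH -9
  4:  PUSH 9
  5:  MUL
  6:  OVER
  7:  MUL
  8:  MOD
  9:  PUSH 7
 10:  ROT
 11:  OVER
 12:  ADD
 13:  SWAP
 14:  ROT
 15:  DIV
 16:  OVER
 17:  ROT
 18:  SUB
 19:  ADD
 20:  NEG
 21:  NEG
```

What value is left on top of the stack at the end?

PUSH 1  -> [1]
DUP     -> [1, 1]
PUSH -9 -> [1, 1, -9]
PUSH 9  -> [1, 1, -9, 9]
MUL     -> [1, 1, -81]
OVER    -> [1, 1, -81, 1]
MUL     -> [1, 1, -81]
MOD     -> [1, 1]
PUSH 7  -> [1, 1, 7]
ROT     -> [1, 7, 1]
OVER    -> [1, 7, 1, 7]
ADD     -> [1, 7, 8]
SWAP    -> [1, 8, 7]
ROT     -> [8, 7, 1]
DIV     -> [8, 7]
OVER    -> [8, 7, 8]
ROT     -> [7, 8, 8]
SUB     -> [7, 0]
ADD     -> [7]
NEG     -> [-7]
NEG     -> [7]

7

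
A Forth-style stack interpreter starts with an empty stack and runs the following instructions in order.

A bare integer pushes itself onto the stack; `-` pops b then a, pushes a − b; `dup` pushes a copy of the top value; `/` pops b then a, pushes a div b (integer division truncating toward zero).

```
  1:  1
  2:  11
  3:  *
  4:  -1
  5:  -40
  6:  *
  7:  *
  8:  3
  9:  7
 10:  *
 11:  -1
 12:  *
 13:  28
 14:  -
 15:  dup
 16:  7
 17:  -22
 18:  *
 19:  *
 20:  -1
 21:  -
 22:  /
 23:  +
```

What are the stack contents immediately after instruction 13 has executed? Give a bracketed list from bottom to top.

1   → 1
11  → 1 11
*   → 11
-1  → 11 -1
-40 → 11 -1 -40
*   → 11 40
*   → 440
3   → 440 3
7   → 440 3 7
*   → 440 21
-1  → 440 21 -1
*   → 440 -21
28  → 440 -21 28

[440, -21, 28]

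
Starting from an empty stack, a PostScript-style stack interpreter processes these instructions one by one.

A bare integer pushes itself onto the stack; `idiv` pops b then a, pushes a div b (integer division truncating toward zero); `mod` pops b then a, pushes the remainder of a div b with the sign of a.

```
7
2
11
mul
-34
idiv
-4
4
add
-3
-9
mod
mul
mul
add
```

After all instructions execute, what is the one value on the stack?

7    → [7]
2    → [7, 2]
11   → [7, 2, 11]
mul  → [7, 22]
-34  → [7, 22, -34]
idiv → [7, 0]
-4   → [7, 0, -4]
4    → [7, 0, -4, 4]
add  → [7, 0, 0]
-3   → [7, 0, 0, -3]
-9   → [7, 0, 0, -3, -9]
mod  → [7, 0, 0, -3]
mul  → [7, 0, 0]
mul  → [7, 0]
add  → [7]

7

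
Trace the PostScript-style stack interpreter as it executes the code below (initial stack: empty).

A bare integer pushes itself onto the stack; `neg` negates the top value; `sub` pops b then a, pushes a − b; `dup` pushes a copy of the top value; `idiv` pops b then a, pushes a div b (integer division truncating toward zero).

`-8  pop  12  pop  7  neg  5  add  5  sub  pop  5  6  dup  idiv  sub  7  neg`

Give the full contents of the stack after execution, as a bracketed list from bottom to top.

[4, -7]

-8   : -8
pop  : (empty)
12   : 12
pop  : (empty)
7    : 7
neg  : -7
5    : -7 5
add  : -2
5    : -2 5
sub  : -7
pop  : (empty)
5    : 5
6    : 5 6
dup  : 5 6 6
idiv : 5 1
sub  : 4
7    : 4 7
neg  : 4 -7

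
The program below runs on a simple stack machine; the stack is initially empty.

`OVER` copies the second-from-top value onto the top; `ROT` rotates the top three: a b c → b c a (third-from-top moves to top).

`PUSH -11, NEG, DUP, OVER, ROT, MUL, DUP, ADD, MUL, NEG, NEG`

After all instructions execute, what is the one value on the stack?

PUSH -11  [-11]
NEG       [11]
DUP       [11, 11]
OVER      [11, 11, 11]
ROT       [11, 11, 11]
MUL       [11, 121]
DUP       [11, 121, 121]
ADD       [11, 242]
MUL       [2662]
NEG       [-2662]
NEG       [2662]

2662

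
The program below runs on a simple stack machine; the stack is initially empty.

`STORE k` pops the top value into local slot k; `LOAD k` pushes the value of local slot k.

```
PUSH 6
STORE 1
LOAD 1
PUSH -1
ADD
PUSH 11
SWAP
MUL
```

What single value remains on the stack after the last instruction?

55

PUSH 6   [6]
STORE 1  []
LOAD 1   [6]
PUSH -1  [6, -1]
ADD      [5]
PUSH 11  [5, 11]
SWAP     [11, 5]
MUL      [55]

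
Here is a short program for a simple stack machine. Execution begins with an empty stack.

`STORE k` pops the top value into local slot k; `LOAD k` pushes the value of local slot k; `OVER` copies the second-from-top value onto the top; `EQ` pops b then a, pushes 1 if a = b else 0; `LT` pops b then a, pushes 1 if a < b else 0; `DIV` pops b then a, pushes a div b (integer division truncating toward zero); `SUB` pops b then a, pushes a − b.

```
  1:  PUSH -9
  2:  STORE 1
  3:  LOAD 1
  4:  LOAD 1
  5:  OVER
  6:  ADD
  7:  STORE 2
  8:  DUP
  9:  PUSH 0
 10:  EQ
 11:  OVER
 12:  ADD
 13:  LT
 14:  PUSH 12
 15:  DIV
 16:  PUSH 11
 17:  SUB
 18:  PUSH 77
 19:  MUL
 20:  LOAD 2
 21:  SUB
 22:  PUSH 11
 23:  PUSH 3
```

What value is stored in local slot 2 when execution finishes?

-18

PUSH -9  [-9]
STORE 1  []
LOAD 1   [-9]
LOAD 1   [-9, -9]
OVER     [-9, -9, -9]
ADD      [-9, -18]
STORE 2  [-9]
DUP      [-9, -9]
PUSH 0   [-9, -9, 0]
EQ       [-9, 0]
OVER     [-9, 0, -9]
ADD      [-9, -9]
LT       [0]
PUSH 12  [0, 12]
DIV      [0]
PUSH 11  [0, 11]
SUB      [-11]
PUSH 77  [-11, 77]
MUL      [-847]
LOAD 2   [-847, -18]
SUB      [-829]
PUSH 11  [-829, 11]
PUSH 3   [-829, 11, 3]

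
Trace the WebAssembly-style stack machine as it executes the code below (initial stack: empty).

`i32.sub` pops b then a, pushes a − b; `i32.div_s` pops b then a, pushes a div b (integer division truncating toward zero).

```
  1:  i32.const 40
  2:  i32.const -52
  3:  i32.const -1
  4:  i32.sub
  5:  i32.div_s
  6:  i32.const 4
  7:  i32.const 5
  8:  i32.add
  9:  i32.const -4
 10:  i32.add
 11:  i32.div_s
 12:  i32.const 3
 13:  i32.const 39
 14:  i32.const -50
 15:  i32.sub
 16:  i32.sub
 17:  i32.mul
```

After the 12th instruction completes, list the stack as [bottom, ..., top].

[0, 3]

i32.const 40  → [40]
i32.const -52 → [40, -52]
i32.const -1  → [40, -52, -1]
i32.sub       → [40, -51]
i32.div_s     → [0]
i32.const 4   → [0, 4]
i32.const 5   → [0, 4, 5]
i32.add       → [0, 9]
i32.const -4  → [0, 9, -4]
i32.add       → [0, 5]
i32.div_s     → [0]
i32.const 3   → [0, 3]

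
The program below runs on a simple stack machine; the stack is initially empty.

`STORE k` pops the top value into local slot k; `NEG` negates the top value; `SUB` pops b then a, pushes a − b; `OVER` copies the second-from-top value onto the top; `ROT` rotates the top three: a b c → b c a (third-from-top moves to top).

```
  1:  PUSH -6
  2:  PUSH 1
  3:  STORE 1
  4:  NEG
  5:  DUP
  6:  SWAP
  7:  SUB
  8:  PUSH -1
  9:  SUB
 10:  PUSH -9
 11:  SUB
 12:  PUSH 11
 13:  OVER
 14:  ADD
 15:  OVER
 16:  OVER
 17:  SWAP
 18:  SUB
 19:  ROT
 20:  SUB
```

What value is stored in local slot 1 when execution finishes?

PUSH -6 -> -6
PUSH 1  -> -6 1
STORE 1 -> -6
NEG     -> 6
DUP     -> 6 6
SWAP    -> 6 6
SUB     -> 0
PUSH -1 -> 0 -1
SUB     -> 1
PUSH -9 -> 1 -9
SUB     -> 10
PUSH 11 -> 10 11
OVER    -> 10 11 10
ADD     -> 10 21
OVER    -> 10 21 10
OVER    -> 10 21 10 21
SWAP    -> 10 21 21 10
SUB     -> 10 21 11
ROT     -> 21 11 10
SUB     -> 21 1

1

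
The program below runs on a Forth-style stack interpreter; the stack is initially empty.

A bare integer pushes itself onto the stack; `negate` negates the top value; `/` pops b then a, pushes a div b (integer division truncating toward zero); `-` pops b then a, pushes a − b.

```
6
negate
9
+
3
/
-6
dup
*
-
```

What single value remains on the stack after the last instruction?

-35

6      : [6]
negate : [-6]
9      : [-6, 9]
+      : [3]
3      : [3, 3]
/      : [1]
-6     : [1, -6]
dup    : [1, -6, -6]
*      : [1, 36]
-      : [-35]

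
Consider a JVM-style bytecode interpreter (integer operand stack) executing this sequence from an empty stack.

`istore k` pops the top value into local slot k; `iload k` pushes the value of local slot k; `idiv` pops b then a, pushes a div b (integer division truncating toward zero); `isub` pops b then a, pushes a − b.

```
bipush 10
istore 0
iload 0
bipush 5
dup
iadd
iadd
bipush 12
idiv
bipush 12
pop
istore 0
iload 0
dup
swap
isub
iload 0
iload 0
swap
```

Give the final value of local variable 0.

1

bipush 10 → 10
istore 0  → (empty)
iload 0   → 10
bipush 5  → 10 5
dup       → 10 5 5
iadd      → 10 10
iadd      → 20
bipush 12 → 20 12
idiv      → 1
bipush 12 → 1 12
pop       → 1
istore 0  → (empty)
iload 0   → 1
dup       → 1 1
swap      → 1 1
isub      → 0
iload 0   → 0 1
iload 0   → 0 1 1
swap      → 0 1 1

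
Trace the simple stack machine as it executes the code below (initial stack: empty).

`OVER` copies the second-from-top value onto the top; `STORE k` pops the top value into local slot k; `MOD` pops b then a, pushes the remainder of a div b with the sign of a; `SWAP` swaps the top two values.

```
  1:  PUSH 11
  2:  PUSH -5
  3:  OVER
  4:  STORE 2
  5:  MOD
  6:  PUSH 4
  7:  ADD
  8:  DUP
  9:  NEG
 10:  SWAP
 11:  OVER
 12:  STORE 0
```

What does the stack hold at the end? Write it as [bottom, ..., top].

[-5, 5]

PUSH 11 -> 11
PUSH -5 -> 11 -5
OVER    -> 11 -5 11
STORE 2 -> 11 -5
MOD     -> 1
PUSH 4  -> 1 4
ADD     -> 5
DUP     -> 5 5
NEG     -> 5 -5
SWAP    -> -5 5
OVER    -> -5 5 -5
STORE 0 -> -5 5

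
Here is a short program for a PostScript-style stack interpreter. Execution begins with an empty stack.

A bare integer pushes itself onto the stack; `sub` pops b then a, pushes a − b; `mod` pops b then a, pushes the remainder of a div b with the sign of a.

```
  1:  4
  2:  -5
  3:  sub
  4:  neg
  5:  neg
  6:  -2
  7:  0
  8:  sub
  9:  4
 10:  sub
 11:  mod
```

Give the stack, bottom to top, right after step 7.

4   : [4]
-5  : [4, -5]
sub : [9]
neg : [-9]
neg : [9]
-2  : [9, -2]
0   : [9, -2, 0]

[9, -2, 0]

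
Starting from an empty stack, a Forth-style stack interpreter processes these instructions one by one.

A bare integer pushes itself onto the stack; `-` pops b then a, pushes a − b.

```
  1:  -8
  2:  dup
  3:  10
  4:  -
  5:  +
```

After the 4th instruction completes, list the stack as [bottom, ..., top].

[-8, -18]

-8   [-8]
dup  [-8, -8]
10   [-8, -8, 10]
-    [-8, -18]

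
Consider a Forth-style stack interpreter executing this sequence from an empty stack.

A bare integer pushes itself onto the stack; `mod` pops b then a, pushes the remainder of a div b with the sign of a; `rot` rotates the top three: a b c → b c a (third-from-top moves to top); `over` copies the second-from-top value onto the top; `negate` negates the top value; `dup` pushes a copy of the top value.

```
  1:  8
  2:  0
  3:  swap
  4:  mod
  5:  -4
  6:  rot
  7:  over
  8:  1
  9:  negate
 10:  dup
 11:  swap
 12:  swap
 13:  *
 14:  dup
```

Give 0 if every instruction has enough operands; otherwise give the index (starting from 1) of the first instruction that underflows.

6

8    -> 8
0    -> 8 0
swap -> 0 8
mod  -> 0
-4   -> 0 -4
rot  — needs 3 operands, stack has 2 → underflow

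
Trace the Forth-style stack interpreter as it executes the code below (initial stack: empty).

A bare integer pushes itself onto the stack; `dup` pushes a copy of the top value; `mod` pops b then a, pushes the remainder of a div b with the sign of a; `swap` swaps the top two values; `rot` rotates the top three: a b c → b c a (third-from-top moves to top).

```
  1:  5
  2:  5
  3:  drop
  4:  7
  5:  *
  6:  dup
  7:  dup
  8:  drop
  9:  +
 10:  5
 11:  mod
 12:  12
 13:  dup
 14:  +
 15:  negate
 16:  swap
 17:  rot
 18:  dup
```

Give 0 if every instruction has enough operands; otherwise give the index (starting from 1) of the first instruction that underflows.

5      → [5]
5      → [5, 5]
drop   → [5]
7      → [5, 7]
*      → [35]
dup    → [35, 35]
dup    → [35, 35, 35]
drop   → [35, 35]
+      → [70]
5      → [70, 5]
mod    → [0]
12     → [0, 12]
dup    → [0, 12, 12]
+      → [0, 24]
negate → [0, -24]
swap   → [-24, 0]
rot  — needs 3 operands, stack has 2 → underflow

17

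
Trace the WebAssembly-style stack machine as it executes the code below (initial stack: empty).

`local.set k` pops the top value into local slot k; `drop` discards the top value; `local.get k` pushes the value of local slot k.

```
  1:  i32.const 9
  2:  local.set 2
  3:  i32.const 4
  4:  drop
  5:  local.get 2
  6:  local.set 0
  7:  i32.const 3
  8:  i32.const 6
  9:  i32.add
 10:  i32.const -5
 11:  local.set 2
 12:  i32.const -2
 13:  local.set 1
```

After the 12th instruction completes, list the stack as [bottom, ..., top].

i32.const 9  → 9
local.set 2  → (empty)
i32.const 4  → 4
drop         → (empty)
local.get 2  → 9
local.set 0  → (empty)
i32.const 3  → 3
i32.const 6  → 3 6
i32.add      → 9
i32.const -5 → 9 -5
local.set 2  → 9
i32.const -2 → 9 -2

[9, -2]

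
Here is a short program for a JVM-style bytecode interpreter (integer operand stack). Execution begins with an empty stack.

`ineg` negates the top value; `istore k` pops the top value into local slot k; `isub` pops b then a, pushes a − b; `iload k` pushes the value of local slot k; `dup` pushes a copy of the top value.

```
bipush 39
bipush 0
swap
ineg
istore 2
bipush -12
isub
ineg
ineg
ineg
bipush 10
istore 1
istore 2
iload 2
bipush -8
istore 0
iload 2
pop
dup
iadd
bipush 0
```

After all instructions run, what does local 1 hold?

10

bipush 39  → [39]
bipush 0   → [39, 0]
swap       → [0, 39]
ineg       → [0, -39]
istore 2   → [0]
bipush -12 → [0, -12]
isub       → [12]
ineg       → [-12]
ineg       → [12]
ineg       → [-12]
bipush 10  → [-12, 10]
istore 1   → [-12]
istore 2   → []
iload 2    → [-12]
bipush -8  → [-12, -8]
istore 0   → [-12]
iload 2    → [-12, -12]
pop        → [-12]
dup        → [-12, -12]
iadd       → [-24]
bipush 0   → [-24, 0]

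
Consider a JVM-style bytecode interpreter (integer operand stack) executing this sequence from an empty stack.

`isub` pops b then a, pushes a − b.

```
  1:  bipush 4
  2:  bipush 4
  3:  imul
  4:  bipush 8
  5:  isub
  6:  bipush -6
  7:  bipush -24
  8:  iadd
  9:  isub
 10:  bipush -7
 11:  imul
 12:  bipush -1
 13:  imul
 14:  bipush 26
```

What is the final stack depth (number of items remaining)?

2

bipush 4   → 4
bipush 4   → 4 4
imul       → 16
bipush 8   → 16 8
isub       → 8
bipush -6  → 8 -6
bipush -24 → 8 -6 -24
iadd       → 8 -30
isub       → 38
bipush -7  → 38 -7
imul       → -266
bipush -1  → -266 -1
imul       → 266
bipush 26  → 266 26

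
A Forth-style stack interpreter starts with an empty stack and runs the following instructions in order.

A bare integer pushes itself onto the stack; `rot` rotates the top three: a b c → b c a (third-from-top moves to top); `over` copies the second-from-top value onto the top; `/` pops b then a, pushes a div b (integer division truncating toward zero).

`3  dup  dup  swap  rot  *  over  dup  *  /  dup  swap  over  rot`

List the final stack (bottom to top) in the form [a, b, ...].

3    : [3]
dup  : [3, 3]
dup  : [3, 3, 3]
swap : [3, 3, 3]
rot  : [3, 3, 3]
*    : [3, 9]
over : [3, 9, 3]
dup  : [3, 9, 3, 3]
*    : [3, 9, 9]
/    : [3, 1]
dup  : [3, 1, 1]
swap : [3, 1, 1]
over : [3, 1, 1, 1]
rot  : [3, 1, 1, 1]

[3, 1, 1, 1]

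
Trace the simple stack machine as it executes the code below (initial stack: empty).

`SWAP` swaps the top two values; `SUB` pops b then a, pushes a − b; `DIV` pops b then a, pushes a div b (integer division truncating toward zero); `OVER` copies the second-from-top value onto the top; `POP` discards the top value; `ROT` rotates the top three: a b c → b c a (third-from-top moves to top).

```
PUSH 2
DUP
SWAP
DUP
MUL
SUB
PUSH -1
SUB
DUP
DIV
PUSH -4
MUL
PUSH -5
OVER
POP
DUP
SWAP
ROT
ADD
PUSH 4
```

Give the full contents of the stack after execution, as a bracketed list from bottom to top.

PUSH 2   [2]
DUP      [2, 2]
SWAP     [2, 2]
DUP      [2, 2, 2]
MUL      [2, 4]
SUB      [-2]
PUSH -1  [-2, -1]
SUB      [-1]
DUP      [-1, -1]
DIV      [1]
PUSH -4  [1, -4]
MUL      [-4]
PUSH -5  [-4, -5]
OVER     [-4, -5, -4]
POP      [-4, -5]
DUP      [-4, -5, -5]
SWAP     [-4, -5, -5]
ROT      [-5, -5, -4]
ADD      [-5, -9]
PUSH 4   [-5, -9, 4]

[-5, -9, 4]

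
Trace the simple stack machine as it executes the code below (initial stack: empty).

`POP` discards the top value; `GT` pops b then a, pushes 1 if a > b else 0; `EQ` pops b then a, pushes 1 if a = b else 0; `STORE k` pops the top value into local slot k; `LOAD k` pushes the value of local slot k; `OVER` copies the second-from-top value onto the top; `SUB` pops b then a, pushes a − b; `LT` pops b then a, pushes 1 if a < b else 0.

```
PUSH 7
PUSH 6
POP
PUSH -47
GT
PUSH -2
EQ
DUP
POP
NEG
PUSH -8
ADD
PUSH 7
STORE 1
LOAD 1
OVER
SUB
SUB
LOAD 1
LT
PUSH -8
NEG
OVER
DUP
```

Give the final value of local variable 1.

7

PUSH 7   -> 7
PUSH 6   -> 7 6
POP      -> 7
PUSH -47 -> 7 -47
GT       -> 1
PUSH -2  -> 1 -2
EQ       -> 0
DUP      -> 0 0
POP      -> 0
NEG      -> 0
PUSH -8  -> 0 -8
ADD      -> -8
PUSH 7   -> -8 7
STORE 1  -> -8
LOAD 1   -> -8 7
OVER     -> -8 7 -8
SUB      -> -8 15
SUB      -> -23
LOAD 1   -> -23 7
LT       -> 1
PUSH -8  -> 1 -8
NEG      -> 1 8
OVER     -> 1 8 1
DUP      -> 1 8 1 1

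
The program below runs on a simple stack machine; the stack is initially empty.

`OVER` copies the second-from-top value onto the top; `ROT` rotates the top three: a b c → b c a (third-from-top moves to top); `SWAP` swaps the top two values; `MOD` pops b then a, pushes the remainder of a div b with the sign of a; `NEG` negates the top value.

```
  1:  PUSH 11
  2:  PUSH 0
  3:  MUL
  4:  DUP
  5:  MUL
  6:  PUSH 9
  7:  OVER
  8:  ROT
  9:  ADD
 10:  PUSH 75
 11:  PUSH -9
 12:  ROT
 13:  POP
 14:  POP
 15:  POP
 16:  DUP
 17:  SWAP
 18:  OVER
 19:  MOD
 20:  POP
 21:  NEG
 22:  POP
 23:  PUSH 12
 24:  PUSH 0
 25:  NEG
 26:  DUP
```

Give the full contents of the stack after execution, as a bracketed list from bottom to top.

[12, 0, 0]

PUSH 11 → [11]
PUSH 0  → [11, 0]
MUL     → [0]
DUP     → [0, 0]
MUL     → [0]
PUSH 9  → [0, 9]
OVER    → [0, 9, 0]
ROT     → [9, 0, 0]
ADD     → [9, 0]
PUSH 75 → [9, 0, 75]
PUSH -9 → [9, 0, 75, -9]
ROT     → [9, 75, -9, 0]
POP     → [9, 75, -9]
POP     → [9, 75]
POP     → [9]
DUP     → [9, 9]
SWAP    → [9, 9]
OVER    → [9, 9, 9]
MOD     → [9, 0]
POP     → [9]
NEG     → [-9]
POP     → []
PUSH 12 → [12]
PUSH 0  → [12, 0]
NEG     → [12, 0]
DUP     → [12, 0, 0]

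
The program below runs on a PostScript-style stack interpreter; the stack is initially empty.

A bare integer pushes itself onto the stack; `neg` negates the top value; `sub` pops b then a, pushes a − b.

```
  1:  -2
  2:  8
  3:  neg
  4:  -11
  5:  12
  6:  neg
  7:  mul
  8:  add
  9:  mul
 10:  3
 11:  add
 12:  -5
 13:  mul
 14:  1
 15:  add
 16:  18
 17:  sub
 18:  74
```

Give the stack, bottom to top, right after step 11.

[-245]

-2  : -2
8   : -2 8
neg : -2 -8
-11 : -2 -8 -11
12  : -2 -8 -11 12
neg : -2 -8 -11 -12
mul : -2 -8 132
add : -2 124
mul : -248
3   : -248 3
add : -245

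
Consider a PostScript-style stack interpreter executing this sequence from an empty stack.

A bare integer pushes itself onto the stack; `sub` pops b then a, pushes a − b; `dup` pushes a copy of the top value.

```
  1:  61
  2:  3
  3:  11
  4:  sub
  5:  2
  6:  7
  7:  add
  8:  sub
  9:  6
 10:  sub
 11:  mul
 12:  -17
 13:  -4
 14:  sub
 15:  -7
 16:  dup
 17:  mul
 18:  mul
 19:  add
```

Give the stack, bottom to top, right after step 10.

[61, -23]

61  -> 61
3   -> 61 3
11  -> 61 3 11
sub -> 61 -8
2   -> 61 -8 2
7   -> 61 -8 2 7
add -> 61 -8 9
sub -> 61 -17
6   -> 61 -17 6
sub -> 61 -23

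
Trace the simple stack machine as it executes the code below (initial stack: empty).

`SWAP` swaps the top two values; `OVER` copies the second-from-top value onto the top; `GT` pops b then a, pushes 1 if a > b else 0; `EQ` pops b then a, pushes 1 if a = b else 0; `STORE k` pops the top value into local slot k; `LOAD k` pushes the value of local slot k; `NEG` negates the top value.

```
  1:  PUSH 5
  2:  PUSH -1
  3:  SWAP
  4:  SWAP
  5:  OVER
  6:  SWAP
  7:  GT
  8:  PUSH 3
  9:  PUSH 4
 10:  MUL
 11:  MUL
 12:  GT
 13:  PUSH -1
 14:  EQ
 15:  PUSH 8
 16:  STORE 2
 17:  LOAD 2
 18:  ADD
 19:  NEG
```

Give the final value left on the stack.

PUSH 5  -> 5
PUSH -1 -> 5 -1
SWAP    -> -1 5
SWAP    -> 5 -1
OVER    -> 5 -1 5
SWAP    -> 5 5 -1
GT      -> 5 1
PUSH 3  -> 5 1 3
PUSH 4  -> 5 1 3 4
MUL     -> 5 1 12
MUL     -> 5 12
GT      -> 0
PUSH -1 -> 0 -1
EQ      -> 0
PUSH 8  -> 0 8
STORE 2 -> 0
LOAD 2  -> 0 8
ADD     -> 8
NEG     -> -8

-8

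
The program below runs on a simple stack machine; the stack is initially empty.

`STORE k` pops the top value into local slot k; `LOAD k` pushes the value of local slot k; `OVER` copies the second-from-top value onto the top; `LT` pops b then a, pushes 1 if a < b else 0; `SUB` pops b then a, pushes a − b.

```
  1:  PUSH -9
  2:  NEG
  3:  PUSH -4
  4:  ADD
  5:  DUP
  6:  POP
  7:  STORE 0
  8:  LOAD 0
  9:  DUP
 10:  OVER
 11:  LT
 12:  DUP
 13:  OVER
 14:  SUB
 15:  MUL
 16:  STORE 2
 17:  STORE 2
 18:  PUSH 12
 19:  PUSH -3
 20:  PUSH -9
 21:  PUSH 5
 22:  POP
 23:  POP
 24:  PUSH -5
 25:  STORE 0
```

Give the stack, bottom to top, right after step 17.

PUSH -9 : [-9]
NEG     : [9]
PUSH -4 : [9, -4]
ADD     : [5]
DUP     : [5, 5]
POP     : [5]
STORE 0 : []
LOAD 0  : [5]
DUP     : [5, 5]
OVER    : [5, 5, 5]
LT      : [5, 0]
DUP     : [5, 0, 0]
OVER    : [5, 0, 0, 0]
SUB     : [5, 0, 0]
MUL     : [5, 0]
STORE 2 : [5]
STORE 2 : []

[]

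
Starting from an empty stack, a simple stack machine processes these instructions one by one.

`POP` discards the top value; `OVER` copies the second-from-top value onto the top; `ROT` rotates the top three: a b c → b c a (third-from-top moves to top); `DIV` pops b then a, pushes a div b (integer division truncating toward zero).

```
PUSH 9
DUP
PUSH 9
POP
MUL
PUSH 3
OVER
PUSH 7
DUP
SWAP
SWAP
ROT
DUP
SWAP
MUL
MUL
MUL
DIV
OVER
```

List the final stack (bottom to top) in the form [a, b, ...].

PUSH 9 -> 9
DUP    -> 9 9
PUSH 9 -> 9 9 9
POP    -> 9 9
MUL    -> 81
PUSH 3 -> 81 3
OVER   -> 81 3 81
PUSH 7 -> 81 3 81 7
DUP    -> 81 3 81 7 7
SWAP   -> 81 3 81 7 7
SWAP   -> 81 3 81 7 7
ROT    -> 81 3 7 7 81
DUP    -> 81 3 7 7 81 81
SWAP   -> 81 3 7 7 81 81
MUL    -> 81 3 7 7 6561
MUL    -> 81 3 7 45927
MUL    -> 81 3 321489
DIV    -> 81 0
OVER   -> 81 0 81

[81, 0, 81]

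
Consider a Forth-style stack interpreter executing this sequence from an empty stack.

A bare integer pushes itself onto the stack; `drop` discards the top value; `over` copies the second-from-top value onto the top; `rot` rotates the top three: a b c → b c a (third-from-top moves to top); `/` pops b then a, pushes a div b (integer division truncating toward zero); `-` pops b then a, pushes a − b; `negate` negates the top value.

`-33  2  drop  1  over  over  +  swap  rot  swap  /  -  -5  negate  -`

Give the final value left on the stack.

-33    : [-33]
2      : [-33, 2]
drop   : [-33]
1      : [-33, 1]
over   : [-33, 1, -33]
over   : [-33, 1, -33, 1]
+      : [-33, 1, -32]
swap   : [-33, -32, 1]
rot    : [-32, 1, -33]
swap   : [-32, -33, 1]
/      : [-32, -33]
-      : [1]
-5     : [1, -5]
negate : [1, 5]
-      : [-4]

-4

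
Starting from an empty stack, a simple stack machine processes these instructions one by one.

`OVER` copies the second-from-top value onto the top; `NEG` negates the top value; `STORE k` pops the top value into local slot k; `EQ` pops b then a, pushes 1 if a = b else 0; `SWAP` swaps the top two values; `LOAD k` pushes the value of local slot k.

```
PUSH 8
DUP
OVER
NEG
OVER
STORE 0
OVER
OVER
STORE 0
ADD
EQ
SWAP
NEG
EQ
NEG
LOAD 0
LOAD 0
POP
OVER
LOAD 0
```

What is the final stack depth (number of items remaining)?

PUSH 8   [8]
DUP      [8, 8]
OVER     [8, 8, 8]
NEG      [8, 8, -8]
OVER     [8, 8, -8, 8]
STORE 0  [8, 8, -8]
OVER     [8, 8, -8, 8]
OVER     [8, 8, -8, 8, -8]
STORE 0  [8, 8, -8, 8]
ADD      [8, 8, 0]
EQ       [8, 0]
SWAP     [0, 8]
NEG      [0, -8]
EQ       [0]
NEG      [0]
LOAD 0   [0, -8]
LOAD 0   [0, -8, -8]
POP      [0, -8]
OVER     [0, -8, 0]
LOAD 0   [0, -8, 0, -8]

4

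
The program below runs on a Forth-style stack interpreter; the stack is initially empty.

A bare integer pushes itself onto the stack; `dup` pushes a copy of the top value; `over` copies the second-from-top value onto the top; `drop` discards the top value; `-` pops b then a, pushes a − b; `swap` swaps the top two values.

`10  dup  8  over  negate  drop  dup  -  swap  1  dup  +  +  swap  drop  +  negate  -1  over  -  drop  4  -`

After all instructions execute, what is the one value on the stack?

10     : 10
dup    : 10 10
8      : 10 10 8
over   : 10 10 8 10
negate : 10 10 8 -10
drop   : 10 10 8
dup    : 10 10 8 8
-      : 10 10 0
swap   : 10 0 10
1      : 10 0 10 1
dup    : 10 0 10 1 1
+      : 10 0 10 2
+      : 10 0 12
swap   : 10 12 0
drop   : 10 12
+      : 22
negate : -22
-1     : -22 -1
over   : -22 -1 -22
-      : -22 21
drop   : -22
4      : -22 4
-      : -26

-26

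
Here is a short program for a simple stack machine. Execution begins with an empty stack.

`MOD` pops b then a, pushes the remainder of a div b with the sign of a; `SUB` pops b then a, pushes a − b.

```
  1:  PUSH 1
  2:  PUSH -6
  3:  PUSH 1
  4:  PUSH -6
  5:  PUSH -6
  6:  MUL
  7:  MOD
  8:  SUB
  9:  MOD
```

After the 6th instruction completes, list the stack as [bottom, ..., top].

PUSH 1  -> 1
PUSH -6 -> 1 -6
PUSH 1  -> 1 -6 1
PUSH -6 -> 1 -6 1 -6
PUSH -6 -> 1 -6 1 -6 -6
MUL     -> 1 -6 1 36

[1, -6, 1, 36]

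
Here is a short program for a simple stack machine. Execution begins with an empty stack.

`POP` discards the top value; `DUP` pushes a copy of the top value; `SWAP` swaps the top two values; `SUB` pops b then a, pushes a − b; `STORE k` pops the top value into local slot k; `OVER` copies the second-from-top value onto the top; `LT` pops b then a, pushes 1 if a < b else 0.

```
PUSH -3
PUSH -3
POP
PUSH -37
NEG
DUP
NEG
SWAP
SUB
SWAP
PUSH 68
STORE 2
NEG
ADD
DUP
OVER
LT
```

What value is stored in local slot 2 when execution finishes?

PUSH -3   [-3]
PUSH -3   [-3, -3]
POP       [-3]
PUSH -37  [-3, -37]
NEG       [-3, 37]
DUP       [-3, 37, 37]
NEG       [-3, 37, -37]
SWAP      [-3, -37, 37]
SUB       [-3, -74]
SWAP      [-74, -3]
PUSH 68   [-74, -3, 68]
STORE 2   [-74, -3]
NEG       [-74, 3]
ADD       [-71]
DUP       [-71, -71]
OVER      [-71, -71, -71]
LT        [-71, 0]

68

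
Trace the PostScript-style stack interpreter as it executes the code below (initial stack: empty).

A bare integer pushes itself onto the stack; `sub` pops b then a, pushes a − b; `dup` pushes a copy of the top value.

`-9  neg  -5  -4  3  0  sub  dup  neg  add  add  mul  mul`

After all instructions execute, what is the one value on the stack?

180

-9  : [-9]
neg : [9]
-5  : [9, -5]
-4  : [9, -5, -4]
3   : [9, -5, -4, 3]
0   : [9, -5, -4, 3, 0]
sub : [9, -5, -4, 3]
dup : [9, -5, -4, 3, 3]
neg : [9, -5, -4, 3, -3]
add : [9, -5, -4, 0]
add : [9, -5, -4]
mul : [9, 20]
mul : [180]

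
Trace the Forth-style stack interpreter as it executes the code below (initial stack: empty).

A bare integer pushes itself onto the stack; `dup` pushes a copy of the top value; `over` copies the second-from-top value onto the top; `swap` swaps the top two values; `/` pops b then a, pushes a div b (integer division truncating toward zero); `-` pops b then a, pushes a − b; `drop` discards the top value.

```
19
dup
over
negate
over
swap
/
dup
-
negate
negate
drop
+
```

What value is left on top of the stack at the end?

19     : 19
dup    : 19 19
over   : 19 19 19
negate : 19 19 -19
over   : 19 19 -19 19
swap   : 19 19 19 -19
/      : 19 19 -1
dup    : 19 19 -1 -1
-      : 19 19 0
negate : 19 19 0
negate : 19 19 0
drop   : 19 19
+      : 38

38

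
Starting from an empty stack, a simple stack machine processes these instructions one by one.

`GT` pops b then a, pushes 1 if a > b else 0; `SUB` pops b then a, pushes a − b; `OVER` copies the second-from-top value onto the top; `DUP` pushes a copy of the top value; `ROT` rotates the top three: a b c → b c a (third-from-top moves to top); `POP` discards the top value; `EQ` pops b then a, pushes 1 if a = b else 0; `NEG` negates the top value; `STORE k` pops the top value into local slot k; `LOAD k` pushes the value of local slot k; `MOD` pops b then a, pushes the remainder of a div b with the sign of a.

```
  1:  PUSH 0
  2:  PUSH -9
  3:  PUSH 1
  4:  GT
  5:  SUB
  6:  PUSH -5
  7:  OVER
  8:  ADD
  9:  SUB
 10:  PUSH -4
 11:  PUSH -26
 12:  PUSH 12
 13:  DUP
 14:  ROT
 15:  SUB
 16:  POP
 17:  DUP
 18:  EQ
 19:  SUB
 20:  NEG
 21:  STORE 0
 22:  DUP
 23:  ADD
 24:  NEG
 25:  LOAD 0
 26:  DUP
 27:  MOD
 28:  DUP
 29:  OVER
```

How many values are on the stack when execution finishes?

4

PUSH 0   -> 0
PUSH -9  -> 0 -9
PUSH 1   -> 0 -9 1
GT       -> 0 0
SUB      -> 0
PUSH -5  -> 0 -5
OVER     -> 0 -5 0
ADD      -> 0 -5
SUB      -> 5
PUSH -4  -> 5 -4
PUSH -26 -> 5 -4 -26
PUSH 12  -> 5 -4 -26 12
DUP      -> 5 -4 -26 12 12
ROT      -> 5 -4 12 12 -26
SUB      -> 5 -4 12 38
POP      -> 5 -4 12
DUP      -> 5 -4 12 12
EQ       -> 5 -4 1
SUB      -> 5 -5
NEG      -> 5 5
STORE 0  -> 5
DUP      -> 5 5
ADD      -> 10
NEG      -> -10
LOAD 0   -> -10 5
DUP      -> -10 5 5
MOD      -> -10 0
DUP      -> -10 0 0
OVER     -> -10 0 0 0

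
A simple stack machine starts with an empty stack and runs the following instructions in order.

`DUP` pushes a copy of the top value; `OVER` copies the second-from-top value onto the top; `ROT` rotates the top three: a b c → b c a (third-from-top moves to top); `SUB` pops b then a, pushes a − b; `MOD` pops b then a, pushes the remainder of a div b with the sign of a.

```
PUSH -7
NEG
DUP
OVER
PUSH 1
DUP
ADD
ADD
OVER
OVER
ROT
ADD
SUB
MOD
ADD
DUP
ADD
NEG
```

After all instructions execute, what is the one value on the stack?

PUSH -7  [-7]
NEG      [7]
DUP      [7, 7]
OVER     [7, 7, 7]
PUSH 1   [7, 7, 7, 1]
DUP      [7, 7, 7, 1, 1]
ADD      [7, 7, 7, 2]
ADD      [7, 7, 9]
OVER     [7, 7, 9, 7]
OVER     [7, 7, 9, 7, 9]
ROT      [7, 7, 7, 9, 9]
ADD      [7, 7, 7, 18]
SUB      [7, 7, -11]
MOD      [7, 7]
ADD      [14]
DUP      [14, 14]
ADD      [28]
NEG      [-28]

-28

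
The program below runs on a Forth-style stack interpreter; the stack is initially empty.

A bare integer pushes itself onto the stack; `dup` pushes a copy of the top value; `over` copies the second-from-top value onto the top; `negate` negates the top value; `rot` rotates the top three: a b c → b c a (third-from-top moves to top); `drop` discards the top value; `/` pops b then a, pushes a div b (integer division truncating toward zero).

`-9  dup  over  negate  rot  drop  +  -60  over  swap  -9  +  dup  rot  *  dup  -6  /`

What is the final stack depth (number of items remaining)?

-9     : -9
dup    : -9 -9
over   : -9 -9 -9
negate : -9 -9 9
rot    : -9 9 -9
drop   : -9 9
+      : 0
-60    : 0 -60
over   : 0 -60 0
swap   : 0 0 -60
-9     : 0 0 -60 -9
+      : 0 0 -69
dup    : 0 0 -69 -69
rot    : 0 -69 -69 0
*      : 0 -69 0
dup    : 0 -69 0 0
-6     : 0 -69 0 0 -6
/      : 0 -69 0 0

4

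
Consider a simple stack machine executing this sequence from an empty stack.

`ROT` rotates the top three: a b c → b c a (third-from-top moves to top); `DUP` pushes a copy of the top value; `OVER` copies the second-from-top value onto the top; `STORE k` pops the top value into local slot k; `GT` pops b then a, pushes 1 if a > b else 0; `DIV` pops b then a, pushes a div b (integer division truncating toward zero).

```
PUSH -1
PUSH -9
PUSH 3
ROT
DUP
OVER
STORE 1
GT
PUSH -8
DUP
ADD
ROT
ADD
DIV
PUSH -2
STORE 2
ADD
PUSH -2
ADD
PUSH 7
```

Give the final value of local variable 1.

-1

PUSH -1 → [-1]
PUSH -9 → [-1, -9]
PUSH 3  → [-1, -9, 3]
ROT     → [-9, 3, -1]
DUP     → [-9, 3, -1, -1]
OVER    → [-9, 3, -1, -1, -1]
STORE 1 → [-9, 3, -1, -1]
GT      → [-9, 3, 0]
PUSH -8 → [-9, 3, 0, -8]
DUP     → [-9, 3, 0, -8, -8]
ADD     → [-9, 3, 0, -16]
ROT     → [-9, 0, -16, 3]
ADD     → [-9, 0, -13]
DIV     → [-9, 0]
PUSH -2 → [-9, 0, -2]
STORE 2 → [-9, 0]
ADD     → [-9]
PUSH -2 → [-9, -2]
ADD     → [-11]
PUSH 7  → [-11, 7]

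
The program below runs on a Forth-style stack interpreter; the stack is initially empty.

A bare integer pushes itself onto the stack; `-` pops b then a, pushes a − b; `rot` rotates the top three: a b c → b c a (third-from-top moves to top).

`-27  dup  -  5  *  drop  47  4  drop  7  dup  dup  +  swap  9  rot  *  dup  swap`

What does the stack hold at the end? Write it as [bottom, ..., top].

[47, 7, 126, 126]

-27  → -27
dup  → -27 -27
-    → 0
5    → 0 5
*    → 0
drop → (empty)
47   → 47
4    → 47 4
drop → 47
7    → 47 7
dup  → 47 7 7
dup  → 47 7 7 7
+    → 47 7 14
swap → 47 14 7
9    → 47 14 7 9
rot  → 47 7 9 14
*    → 47 7 126
dup  → 47 7 126 126
swap → 47 7 126 126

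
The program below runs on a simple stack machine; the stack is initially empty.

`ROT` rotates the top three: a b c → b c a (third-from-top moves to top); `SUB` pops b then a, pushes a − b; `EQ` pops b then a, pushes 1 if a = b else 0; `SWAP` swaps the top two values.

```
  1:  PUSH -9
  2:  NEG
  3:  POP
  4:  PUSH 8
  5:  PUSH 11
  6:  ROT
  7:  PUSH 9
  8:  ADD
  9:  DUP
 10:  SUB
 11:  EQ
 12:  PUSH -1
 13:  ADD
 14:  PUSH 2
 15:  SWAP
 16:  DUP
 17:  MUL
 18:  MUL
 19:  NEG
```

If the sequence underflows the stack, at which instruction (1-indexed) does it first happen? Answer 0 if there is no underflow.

6

PUSH -9 : [-9]
NEG     : [9]
POP     : []
PUSH 8  : [8]
PUSH 11 : [8, 11]
ROT  — needs 3 operands, stack has 2 → underflow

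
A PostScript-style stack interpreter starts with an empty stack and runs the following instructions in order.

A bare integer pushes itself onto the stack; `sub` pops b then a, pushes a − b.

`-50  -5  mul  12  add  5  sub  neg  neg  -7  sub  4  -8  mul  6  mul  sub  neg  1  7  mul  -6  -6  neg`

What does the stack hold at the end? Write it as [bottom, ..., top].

[-456, 7, -6, 6]

-50 -> -50
-5  -> -50 -5
mul -> 250
12  -> 250 12
add -> 262
5   -> 262 5
sub -> 257
neg -> -257
neg -> 257
-7  -> 257 -7
sub -> 264
4   -> 264 4
-8  -> 264 4 -8
mul -> 264 -32
6   -> 264 -32 6
mul -> 264 -192
sub -> 456
neg -> -456
1   -> -456 1
7   -> -456 1 7
mul -> -456 7
-6  -> -456 7 -6
-6  -> -456 7 -6 -6
neg -> -456 7 -6 6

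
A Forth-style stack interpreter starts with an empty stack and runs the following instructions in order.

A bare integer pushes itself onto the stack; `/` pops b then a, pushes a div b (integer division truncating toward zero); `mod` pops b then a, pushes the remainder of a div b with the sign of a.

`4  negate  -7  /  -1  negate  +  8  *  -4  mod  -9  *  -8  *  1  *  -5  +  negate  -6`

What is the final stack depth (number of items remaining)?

4      -> 4
negate -> -4
-7     -> -4 -7
/      -> 0
-1     -> 0 -1
negate -> 0 1
+      -> 1
8      -> 1 8
*      -> 8
-4     -> 8 -4
mod    -> 0
-9     -> 0 -9
*      -> 0
-8     -> 0 -8
*      -> 0
1      -> 0 1
*      -> 0
-5     -> 0 -5
+      -> -5
negate -> 5
-6     -> 5 -6

2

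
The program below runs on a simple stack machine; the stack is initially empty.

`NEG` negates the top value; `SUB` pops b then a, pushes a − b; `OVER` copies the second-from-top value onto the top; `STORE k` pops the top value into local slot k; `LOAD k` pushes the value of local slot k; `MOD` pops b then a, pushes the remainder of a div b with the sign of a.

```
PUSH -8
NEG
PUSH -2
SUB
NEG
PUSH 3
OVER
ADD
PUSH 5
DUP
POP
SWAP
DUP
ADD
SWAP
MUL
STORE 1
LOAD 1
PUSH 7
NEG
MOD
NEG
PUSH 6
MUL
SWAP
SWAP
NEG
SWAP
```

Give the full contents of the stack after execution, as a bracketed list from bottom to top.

PUSH -8 → -8
NEG     → 8
PUSH -2 → 8 -2
SUB     → 10
NEG     → -10
PUSH 3  → -10 3
OVER    → -10 3 -10
ADD     → -10 -7
PUSH 5  → -10 -7 5
DUP     → -10 -7 5 5
POP     → -10 -7 5
SWAP    → -10 5 -7
DUP     → -10 5 -7 -7
ADD     → -10 5 -14
SWAP    → -10 -14 5
MUL     → -10 -70
STORE 1 → -10
LOAD 1  → -10 -70
PUSH 7  → -10 -70 7
NEG     → -10 -70 -7
MOD     → -10 0
NEG     → -10 0
PUSH 6  → -10 0 6
MUL     → -10 0
SWAP    → 0 -10
SWAP    → -10 0
NEG     → -10 0
SWAP    → 0 -10

[0, -10]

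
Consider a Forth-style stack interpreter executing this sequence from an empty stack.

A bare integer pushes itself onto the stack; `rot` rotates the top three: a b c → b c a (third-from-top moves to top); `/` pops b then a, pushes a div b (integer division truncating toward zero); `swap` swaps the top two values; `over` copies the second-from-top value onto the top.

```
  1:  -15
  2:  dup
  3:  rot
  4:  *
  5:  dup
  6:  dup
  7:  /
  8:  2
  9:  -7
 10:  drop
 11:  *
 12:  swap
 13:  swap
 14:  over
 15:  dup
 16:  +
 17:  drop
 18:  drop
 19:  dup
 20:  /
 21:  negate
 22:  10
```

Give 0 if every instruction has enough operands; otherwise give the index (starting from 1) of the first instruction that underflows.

3

-15  [-15]
dup  [-15, -15]
rot  — needs 3 operands, stack has 2 → underflow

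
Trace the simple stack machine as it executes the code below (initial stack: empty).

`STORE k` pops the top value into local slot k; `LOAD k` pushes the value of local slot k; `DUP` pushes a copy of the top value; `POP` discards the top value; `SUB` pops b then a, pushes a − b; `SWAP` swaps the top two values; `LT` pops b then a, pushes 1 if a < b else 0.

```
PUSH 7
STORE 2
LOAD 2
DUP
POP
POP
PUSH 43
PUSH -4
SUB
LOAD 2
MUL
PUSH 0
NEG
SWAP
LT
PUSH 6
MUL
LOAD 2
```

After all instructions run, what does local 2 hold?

PUSH 7  → 7
STORE 2 → (empty)
LOAD 2  → 7
DUP     → 7 7
POP     → 7
POP     → (empty)
PUSH 43 → 43
PUSH -4 → 43 -4
SUB     → 47
LOAD 2  → 47 7
MUL     → 329
PUSH 0  → 329 0
NEG     → 329 0
SWAP    → 0 329
LT      → 1
PUSH 6  → 1 6
MUL     → 6
LOAD 2  → 6 7

7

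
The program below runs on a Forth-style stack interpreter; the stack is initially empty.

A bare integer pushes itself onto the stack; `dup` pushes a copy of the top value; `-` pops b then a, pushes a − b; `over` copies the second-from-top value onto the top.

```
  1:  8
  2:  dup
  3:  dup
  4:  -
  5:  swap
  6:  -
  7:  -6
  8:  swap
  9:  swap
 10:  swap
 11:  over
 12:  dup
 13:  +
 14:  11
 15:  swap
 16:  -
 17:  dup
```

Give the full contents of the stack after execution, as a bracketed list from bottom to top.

[-6, -8, 23, 23]

8    -> 8
dup  -> 8 8
dup  -> 8 8 8
-    -> 8 0
swap -> 0 8
-    -> -8
-6   -> -8 -6
swap -> -6 -8
swap -> -8 -6
swap -> -6 -8
over -> -6 -8 -6
dup  -> -6 -8 -6 -6
+    -> -6 -8 -12
11   -> -6 -8 -12 11
swap -> -6 -8 11 -12
-    -> -6 -8 23
dup  -> -6 -8 23 23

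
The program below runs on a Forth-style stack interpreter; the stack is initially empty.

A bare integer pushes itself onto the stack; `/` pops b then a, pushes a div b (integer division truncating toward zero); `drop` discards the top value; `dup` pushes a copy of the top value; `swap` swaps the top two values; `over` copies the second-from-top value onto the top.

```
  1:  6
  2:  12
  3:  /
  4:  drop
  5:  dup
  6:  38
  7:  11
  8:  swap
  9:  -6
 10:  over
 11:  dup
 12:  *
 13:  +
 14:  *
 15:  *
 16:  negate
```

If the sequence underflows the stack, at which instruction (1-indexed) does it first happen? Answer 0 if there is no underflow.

5

6     6
12    6 12
/     0
drop  (empty)
dup  — needs 1 operand, stack has 0 → underflow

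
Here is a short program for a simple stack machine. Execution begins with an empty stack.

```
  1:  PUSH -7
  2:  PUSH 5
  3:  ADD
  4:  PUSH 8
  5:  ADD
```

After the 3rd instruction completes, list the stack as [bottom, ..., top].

PUSH -7  [-7]
PUSH 5   [-7, 5]
ADD      [-2]

[-2]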